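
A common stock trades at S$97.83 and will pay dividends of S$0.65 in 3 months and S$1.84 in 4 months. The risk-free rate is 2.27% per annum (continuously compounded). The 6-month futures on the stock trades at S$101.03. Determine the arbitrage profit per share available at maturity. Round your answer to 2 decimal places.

S$4.58 per share

PV(dividends) I = 0.65·e^(−0.0227·3/12) + 1.84·e^(−0.0227·4/12) = 2.4725
Fair futures F* = (S − I)·e^(rT) = (97.83 − 2.4725)·e^0.011350 = 95.3575 × 1.011415 = 96.4460
Market S$101.03 > fair 96.4460: forward overpriced → cash-and-carry (borrow at r, buy the stock and collect the dividends, short the forward).
Profit at T = |F_mkt − F*| = |101.03 − 96.4460| = S$4.58 per share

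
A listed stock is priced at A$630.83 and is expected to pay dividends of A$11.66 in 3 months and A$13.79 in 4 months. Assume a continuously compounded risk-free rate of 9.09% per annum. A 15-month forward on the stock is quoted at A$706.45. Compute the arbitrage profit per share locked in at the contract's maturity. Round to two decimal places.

PV(dividends) I = 11.66·e^(−0.0909·3/12) + 13.79·e^(−0.0909·4/12) = 24.7764
Fair forward F* = (S − I)·e^(rT) = (630.83 − 24.7764)·e^0.113625 = 606.0536 × 1.120332 = 678.9812
Market A$706.45 > fair 678.9812: forward overpriced → cash-and-carry (borrow at r, buy the stock and collect the dividends, short the forward).
Profit at T = |F_mkt − F*| = |706.45 − 678.9812| = A$27.47 per share

A$27.47 per share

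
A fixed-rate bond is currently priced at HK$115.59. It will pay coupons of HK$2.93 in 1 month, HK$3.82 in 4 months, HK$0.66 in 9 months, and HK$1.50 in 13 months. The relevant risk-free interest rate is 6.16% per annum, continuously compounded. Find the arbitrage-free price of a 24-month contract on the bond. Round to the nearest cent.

PV(coupons) I = 2.93·e^(−0.0616·1/12) + 3.82·e^(−0.0616·4/12) + 0.66·e^(−0.0616·9/12) + 1.50·e^(−0.0616·13/12)
I = 2.9150 + 3.7424 + 0.6302 + 1.4032 = 8.6908
F = (S − I)·e^(rT) = (115.59 − 8.6908) · e^(0.0616·24/12)
= 106.8992 · e^0.123200 = 106.8992 × 1.131111 = HK$120.91

HK$120.91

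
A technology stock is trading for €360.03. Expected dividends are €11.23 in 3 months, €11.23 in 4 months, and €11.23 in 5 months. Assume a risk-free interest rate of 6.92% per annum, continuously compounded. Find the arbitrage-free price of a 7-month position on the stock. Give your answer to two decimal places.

€340.58

PV(dividends) I = 11.23·e^(−0.0692·3/12) + 11.23·e^(−0.0692·4/12) + 11.23·e^(−0.0692·5/12)
I = 11.0374 + 10.9739 + 10.9108 = 32.9221
F = (S − I)·e^(rT) = (360.03 − 32.9221) · e^(0.0692·7/12)
= 327.1079 · e^0.040367 = 327.1079 × 1.041193 = €340.58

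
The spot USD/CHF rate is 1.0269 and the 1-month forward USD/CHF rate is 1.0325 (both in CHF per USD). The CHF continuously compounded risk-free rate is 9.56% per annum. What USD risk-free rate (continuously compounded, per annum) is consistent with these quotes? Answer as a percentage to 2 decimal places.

F = S·e^((r_CHF − r_USD)T) ⇒ r_USD = r_CHF − ln(F/S)/T
ln(1.0325/1.0269) = 0.005438; /(1/12) = 0.065256
r_USD = 0.0956 − 0.065256 = 0.030344
r_USD = 3.03%

3.03%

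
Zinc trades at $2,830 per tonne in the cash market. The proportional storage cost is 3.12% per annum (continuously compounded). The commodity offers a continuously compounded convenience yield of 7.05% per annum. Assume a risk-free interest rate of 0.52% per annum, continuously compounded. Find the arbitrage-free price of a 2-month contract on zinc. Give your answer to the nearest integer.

$2,814 per tonne

Net carry = r + u − y = 0.0052 + 0.0312 − 0.0705 = -0.0341
F = S·e^((r+u−y)T) = 2830 · e^(-0.0341 × 2/12) = 2830 · e^-0.005683
= 2830 × 0.994333 = $2,814 per tonne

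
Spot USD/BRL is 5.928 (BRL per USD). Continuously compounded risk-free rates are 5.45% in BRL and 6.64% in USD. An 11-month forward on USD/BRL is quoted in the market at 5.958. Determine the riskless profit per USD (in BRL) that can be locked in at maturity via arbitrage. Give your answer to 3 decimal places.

0.094 per USD (in BRL)

Fair forward: F* = S·e^(carry·T), with carry = (r_BRL − r_USD) = 0.0545 − 0.0664 = -0.0119
F* = 5.928 · e^(-0.0119 × 11/12) = 5.928 · e^-0.010908 = 5.928 × 0.989151 = 5.8637
Market 5.958 > fair 5.8637: forward overpriced → cash-and-carry (buy spot, short the forward).
At maturity, profit = |F_mkt − F*| = |5.958 − 5.8637| = 0.094 per USD (in BRL)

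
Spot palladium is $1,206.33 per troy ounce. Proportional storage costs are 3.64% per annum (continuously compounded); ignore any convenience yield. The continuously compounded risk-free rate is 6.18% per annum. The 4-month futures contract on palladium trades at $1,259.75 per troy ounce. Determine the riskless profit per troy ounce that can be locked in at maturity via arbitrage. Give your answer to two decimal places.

Fair futures: F* = S·e^(carry·T), with carry = (r + u) = 0.0618 + 0.0364 = 0.0982
F* = 1206.33 · e^(0.0982 × 4/12) = 1206.33 · e^0.03273333 = 1206.33 × 1.03327496 = $1246.4706
Market $1259.75 > fair $1246.4706: forward overpriced → cash-and-carry (buy spot, short the forward).
At maturity, profit = |F_mkt − F*| = |1259.75 − 1246.4706| = $13.28 per troy ounce

$13.28 per troy ounce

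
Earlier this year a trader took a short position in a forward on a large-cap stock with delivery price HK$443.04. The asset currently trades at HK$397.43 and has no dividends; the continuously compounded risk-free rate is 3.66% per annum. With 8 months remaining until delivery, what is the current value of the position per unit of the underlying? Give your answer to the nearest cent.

HK$34.93

Current fair forward for the remaining 8 months: F = S·e^(r·T), r = 0.0366
F = 397.43 · e^(0.0366 × 8/12) = 397.43 × 1.024700 = 407.2465
Value of long forward = (F − K)·e^(−rT) = (407.2465 − 443.04) · e^(−0.0366·8/12)
= -35.7935 × 0.975895 = -34.93
Short position value = −(long value) = HK$34.93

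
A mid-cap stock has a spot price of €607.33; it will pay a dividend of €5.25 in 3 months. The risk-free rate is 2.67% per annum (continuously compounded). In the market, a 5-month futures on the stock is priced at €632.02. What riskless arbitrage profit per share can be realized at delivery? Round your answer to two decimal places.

€23.17 per share

PV(dividends) I = 5.25·e^(−0.0267·3/12) = 5.2151
Fair futures F* = (S − I)·e^(rT) = (607.33 − 5.2151)·e^0.011125 = 602.1149 × 1.011187 = 608.8508
Market €632.02 > fair 608.8508: forward overpriced → cash-and-carry (borrow at r, buy the stock and collect the dividends, short the forward).
Profit at T = |F_mkt − F*| = |632.02 − 608.8508| = €23.17 per share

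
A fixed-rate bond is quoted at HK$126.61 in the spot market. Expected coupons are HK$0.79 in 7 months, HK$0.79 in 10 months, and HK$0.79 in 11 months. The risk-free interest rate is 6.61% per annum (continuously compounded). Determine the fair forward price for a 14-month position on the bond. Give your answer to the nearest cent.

HK$134.33

PV(coupons) I = 0.79·e^(−0.0661·7/12) + 0.79·e^(−0.0661·10/12) + 0.79·e^(−0.0661·11/12)
I = 0.7601 + 0.7477 + 0.7436 = 2.2514
F = (S − I)·e^(rT) = (126.61 − 2.2514) · e^(0.0661·14/12)
= 124.3586 · e^0.077117 = 124.3586 × 1.080168 = HK$134.33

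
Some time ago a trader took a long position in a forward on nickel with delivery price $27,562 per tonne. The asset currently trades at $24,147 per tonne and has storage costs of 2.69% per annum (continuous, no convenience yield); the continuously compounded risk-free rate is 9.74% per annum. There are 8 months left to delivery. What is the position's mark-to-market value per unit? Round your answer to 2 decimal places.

-$1245.23 per tonne

Current fair forward for the remaining 8 months: F = S·e^((r + u)·T), (r + u) = 0.0974 + 0.0269 = 0.1243
F = 24147 · e^(0.1243 × 8/12) = 24147 × 1.08639695 = 26233.2272
Value of long forward = (F − K)·e^(−rT) = (26233.2272 − 27562) · e^(−0.0974·8/12)
= -1328.7728 × 0.93712994 = -1245.23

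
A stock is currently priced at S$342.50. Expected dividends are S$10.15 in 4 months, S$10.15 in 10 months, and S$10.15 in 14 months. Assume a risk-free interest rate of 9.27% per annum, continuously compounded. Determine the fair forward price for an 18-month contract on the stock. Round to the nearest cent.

S$361.02

PV(dividends) I = 10.15·e^(−0.0927·4/12) + 10.15·e^(−0.0927·10/12) + 10.15·e^(−0.0927·14/12)
I = 9.8412 + 9.3954 + 9.1096 = 28.3462
F = (S − I)·e^(rT) = (342.50 − 28.3462) · e^(0.0927·18/12)
= 314.1538 · e^0.139050 = 314.1538 × 1.149182 = S$361.02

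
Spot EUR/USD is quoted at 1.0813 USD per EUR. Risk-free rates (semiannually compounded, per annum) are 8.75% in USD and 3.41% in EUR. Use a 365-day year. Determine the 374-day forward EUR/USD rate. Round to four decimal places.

1.1403

By covered interest parity, F = S · (1+r_USD/2)^(2T) / (1+r_EUR/2)^(2T)
= 1.0813 × 1.091717 / 1.035253 = 1.0813 × 1.054541
F = 1.1403 USD per EUR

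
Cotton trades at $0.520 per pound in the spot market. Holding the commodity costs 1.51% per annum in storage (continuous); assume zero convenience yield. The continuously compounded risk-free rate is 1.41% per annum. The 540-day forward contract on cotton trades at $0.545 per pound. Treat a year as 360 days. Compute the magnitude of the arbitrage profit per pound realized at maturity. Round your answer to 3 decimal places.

Fair forward: F* = S·e^(carry·T), with carry = (r + u) = 0.0141 + 0.0151 = 0.0292
F* = 0.520 · e^(0.0292 × 540/360) = 0.520 · e^0.043800 = 0.520 × 1.044773 = $0.5433
Market $0.545 > fair $0.5433: forward overpriced → cash-and-carry (buy spot, short the forward).
At maturity, profit = |F_mkt − F*| = |0.545 − 0.5433| = $0.002 per pound

$0.002 per pound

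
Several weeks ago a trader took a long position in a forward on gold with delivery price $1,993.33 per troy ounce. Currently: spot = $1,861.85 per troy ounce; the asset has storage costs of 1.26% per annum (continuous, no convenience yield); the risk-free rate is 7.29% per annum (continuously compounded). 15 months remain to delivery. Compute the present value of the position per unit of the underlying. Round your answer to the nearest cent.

$71.69 per troy ounce

Current fair forward for the remaining 15 months: F = S·e^((r + u)·T), (r + u) = 0.0729 + 0.0126 = 0.0855
F = 1861.85 · e^(0.0855 × 15/12) = 1861.85 × 1.11279515 = 2071.8577
Value of long forward = (F − K)·e^(−rT) = (2071.8577 − 1993.33) · e^(−0.0729·15/12)
= 78.5277 × 0.91290359 = 71.69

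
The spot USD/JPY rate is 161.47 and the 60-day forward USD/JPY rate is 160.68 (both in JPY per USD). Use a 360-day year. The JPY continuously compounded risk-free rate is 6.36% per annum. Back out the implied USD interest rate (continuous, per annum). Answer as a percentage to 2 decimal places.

9.30%

F = S·e^((r_JPY − r_USD)T) ⇒ r_USD = r_JPY − ln(F/S)/T
ln(160.68/161.47) = -0.004905; /(60/360) = -0.029430
r_USD = 0.0636 + 0.029430 = 0.093030
r_USD = 9.30%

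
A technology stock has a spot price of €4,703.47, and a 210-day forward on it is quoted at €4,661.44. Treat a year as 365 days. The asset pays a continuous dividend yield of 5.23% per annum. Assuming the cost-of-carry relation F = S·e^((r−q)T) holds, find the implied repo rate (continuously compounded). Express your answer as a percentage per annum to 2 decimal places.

3.67%

From F = S·e^((r−q)T): (r − q) = ln(F/S)/T
ln(4661.44/4703.47) = ln(0.991064) = -0.008976
(r − q) = -0.008976 / (210/365) = -0.015601
r = ln(F/S)/T + q = -0.015601 + 0.0523 = 0.036699
r = 3.67%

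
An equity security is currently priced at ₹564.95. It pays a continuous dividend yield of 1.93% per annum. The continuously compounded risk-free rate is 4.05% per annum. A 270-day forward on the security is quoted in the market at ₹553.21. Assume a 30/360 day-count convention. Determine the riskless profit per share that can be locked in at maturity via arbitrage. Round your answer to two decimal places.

₹20.79 per share

Fair forward: F* = S·e^(carry·T), with carry = (r − q) = 0.0405 − 0.0193 = 0.0212
F* = 564.95 · e^(0.0212 × 270/360) = 564.95 · e^0.015900 = 564.95 × 1.016027 = ₹574.0045
Market ₹553.21 < fair ₹574.0045: forward underpriced → reverse cash-and-carry (short spot, go long the forward).
At maturity, profit = |F_mkt − F*| = |553.21 − 574.0045| = ₹20.79 per share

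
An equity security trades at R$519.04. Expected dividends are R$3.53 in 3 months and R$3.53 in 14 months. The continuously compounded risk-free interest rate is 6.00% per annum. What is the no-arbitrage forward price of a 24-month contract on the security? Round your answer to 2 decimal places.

PV(dividends) I = 3.53·e^(−0.0600·3/12) + 3.53·e^(−0.0600·14/12)
I = 3.4774 + 3.2914 = 6.7688
F = (S − I)·e^(rT) = (519.04 − 6.7688) · e^(0.0600·24/12)
= 512.2712 · e^0.120000 = 512.2712 × 1.127497 = R$577.58

R$577.58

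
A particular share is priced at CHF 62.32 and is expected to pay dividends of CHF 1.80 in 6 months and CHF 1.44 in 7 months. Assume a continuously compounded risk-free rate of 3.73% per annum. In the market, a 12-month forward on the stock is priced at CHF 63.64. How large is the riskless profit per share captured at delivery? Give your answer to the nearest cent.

PV(dividends) I = 1.80·e^(−0.0373·6/12) + 1.44·e^(−0.0373·7/12) = 3.1757
Fair forward F* = (S − I)·e^(rT) = (62.32 − 3.1757)·e^0.037300 = 59.1443 × 1.038004 = 61.3920
Market CHF 63.64 > fair 61.3920: forward overpriced → cash-and-carry (borrow at r, buy the stock and collect the dividends, short the forward).
Profit at T = |F_mkt − F*| = |63.64 − 61.3920| = CHF 2.25 per share

CHF 2.25 per share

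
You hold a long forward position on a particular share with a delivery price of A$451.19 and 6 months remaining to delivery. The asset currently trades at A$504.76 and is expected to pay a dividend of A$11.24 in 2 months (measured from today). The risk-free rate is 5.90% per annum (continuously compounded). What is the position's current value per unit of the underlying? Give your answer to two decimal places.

PV(remaining dividends) I = 11.24·e^(−0.0590·2/12) = 11.1300
Current forward F = (S − I)·e^(rT) = (504.76 − 11.1300)·e^(0.0590·6/12) = 493.6300 × 1.029939 = 508.4088
Value (long) = (F − K)·e^(−rT) = (508.4088 − 451.19) × 0.970931 = 55.5555
Value = A$55.56

A$55.56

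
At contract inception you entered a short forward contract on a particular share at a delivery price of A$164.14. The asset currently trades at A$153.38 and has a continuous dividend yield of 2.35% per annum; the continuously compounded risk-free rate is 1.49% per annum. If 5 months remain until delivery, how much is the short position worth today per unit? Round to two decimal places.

Current fair forward for the remaining 5 months: F = S·e^((r − q)·T), (r − q) = 0.0149 − 0.0235 = -0.0086
F = 153.38 · e^(-0.0086 × 5/12) = 153.38 × 0.996423 = 152.8314
Value of long forward = (F − K)·e^(−rT) = (152.8314 − 164.14) · e^(−0.0149·5/12)
= -11.3086 × 0.993811 = -11.24
Short position value = −(long value) = A$11.24

A$11.24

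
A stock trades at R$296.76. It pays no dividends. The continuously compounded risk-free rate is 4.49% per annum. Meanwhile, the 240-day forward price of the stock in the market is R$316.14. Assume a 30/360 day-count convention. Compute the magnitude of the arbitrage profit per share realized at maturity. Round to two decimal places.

R$10.36 per share

Fair forward: F* = S·e^(carry·T), with carry = r = 0.0449
F* = 296.76 · e^(0.0449 × 240/360) = 296.76 · e^0.029933 = 296.76 × 1.030385 = R$305.7771
Market R$316.14 > fair R$305.7771: forward overpriced → cash-and-carry (buy spot, short the forward).
At maturity, profit = |F_mkt − F*| = |316.14 − 305.7771| = R$10.36 per share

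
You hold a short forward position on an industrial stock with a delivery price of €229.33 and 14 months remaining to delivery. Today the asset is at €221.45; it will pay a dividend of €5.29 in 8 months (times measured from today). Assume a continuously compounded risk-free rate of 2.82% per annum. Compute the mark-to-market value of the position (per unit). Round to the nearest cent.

€5.65

PV(remaining dividends) I = 5.29·e^(−0.0282·8/12) = 5.1915
Current forward F = (S − I)·e^(rT) = (221.45 − 5.1915)·e^(0.0282·14/12) = 216.2585 × 1.033447 = 223.4917
Value (long) = (F − K)·e^(−rT) = (223.4917 − 229.33) × 0.967635 = -5.6493
Short position value = −(long value) = €5.65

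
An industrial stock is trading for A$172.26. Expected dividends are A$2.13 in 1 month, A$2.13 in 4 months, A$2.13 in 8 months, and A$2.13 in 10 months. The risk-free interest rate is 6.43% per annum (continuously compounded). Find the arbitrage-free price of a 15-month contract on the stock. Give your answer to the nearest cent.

A$177.72

PV(dividends) I = 2.13·e^(−0.0643·1/12) + 2.13·e^(−0.0643·4/12) + 2.13·e^(−0.0643·8/12) + 2.13·e^(−0.0643·10/12)
I = 2.1186 + 2.0848 + 2.0406 + 2.0189 = 8.2629
F = (S − I)·e^(rT) = (172.26 − 8.2629) · e^(0.0643·15/12)
= 163.9971 · e^0.080375 = 163.9971 × 1.083693 = A$177.72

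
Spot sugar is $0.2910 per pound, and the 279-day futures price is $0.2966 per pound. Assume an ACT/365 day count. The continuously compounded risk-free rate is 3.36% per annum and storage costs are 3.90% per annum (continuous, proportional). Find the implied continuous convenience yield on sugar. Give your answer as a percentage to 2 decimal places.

4.77%

F = S·e^((r+u−y)T) ⇒ (r+u−y) = ln(F/S)/T
ln(0.2966/0.2910) = 0.019061; /T ⇒ 0.024936
y = r + u − ln(F/S)/T = 0.0336 + 0.0390 − 0.024936 = 0.047664
y = 4.77%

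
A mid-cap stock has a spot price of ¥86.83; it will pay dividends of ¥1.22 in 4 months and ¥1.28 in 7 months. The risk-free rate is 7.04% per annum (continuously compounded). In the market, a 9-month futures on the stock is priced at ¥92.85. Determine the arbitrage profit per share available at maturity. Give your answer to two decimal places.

¥3.86 per share

PV(dividends) I = 1.22·e^(−0.0704·4/12) + 1.28·e^(−0.0704·7/12) = 2.4202
Fair futures F* = (S − I)·e^(rT) = (86.83 − 2.4202)·e^0.052800 = 84.4098 × 1.054219 = 88.9864
Market ¥92.85 > fair 88.9864: forward overpriced → cash-and-carry (borrow at r, buy the stock and collect the dividends, short the forward).
Profit at T = |F_mkt − F*| = |92.85 − 88.9864| = ¥3.86 per share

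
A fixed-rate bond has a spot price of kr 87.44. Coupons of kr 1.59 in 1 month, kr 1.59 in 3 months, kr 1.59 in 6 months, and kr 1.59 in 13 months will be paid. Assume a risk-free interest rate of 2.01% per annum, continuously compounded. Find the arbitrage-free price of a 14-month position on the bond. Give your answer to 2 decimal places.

PV(coupons) I = 1.59·e^(−0.0201·1/12) + 1.59·e^(−0.0201·3/12) + 1.59·e^(−0.0201·6/12) + 1.59·e^(−0.0201·13/12)
I = 1.5873 + 1.5820 + 1.5741 + 1.5558 = 6.2992
F = (S − I)·e^(rT) = (87.44 − 6.2992) · e^(0.0201·14/12)
= 81.1408 · e^0.023450 = 81.1408 × 1.023727 = kr 83.07

kr 83.07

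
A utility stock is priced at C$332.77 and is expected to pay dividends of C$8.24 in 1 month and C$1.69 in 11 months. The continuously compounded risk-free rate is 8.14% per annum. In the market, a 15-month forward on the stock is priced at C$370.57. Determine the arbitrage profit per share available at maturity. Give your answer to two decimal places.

C$12.96 per share

PV(dividends) I = 8.24·e^(−0.0814·1/12) + 1.69·e^(−0.0814·11/12) = 9.7528
Fair forward F* = (S − I)·e^(rT) = (332.77 − 9.7528)·e^0.101750 = 323.0172 × 1.107107 = 357.6146
Market C$370.57 > fair 357.6146: forward overpriced → cash-and-carry (borrow at r, buy the stock and collect the dividends, short the forward).
Profit at T = |F_mkt − F*| = |370.57 − 357.6146| = C$12.96 per share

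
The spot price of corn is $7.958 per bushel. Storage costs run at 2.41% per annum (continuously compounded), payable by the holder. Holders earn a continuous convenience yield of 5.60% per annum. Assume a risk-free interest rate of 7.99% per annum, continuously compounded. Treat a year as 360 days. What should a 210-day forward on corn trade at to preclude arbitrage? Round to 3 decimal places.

$8.184 per bushel

Net carry = r + u − y = 0.0799 + 0.0241 − 0.0560 = 0.0480
F = S·e^((r+u−y)T) = 7.958 · e^(0.0480 × 210/360) = 7.958 · e^0.028000
= 7.958 × 1.028396 = $8.184 per bushel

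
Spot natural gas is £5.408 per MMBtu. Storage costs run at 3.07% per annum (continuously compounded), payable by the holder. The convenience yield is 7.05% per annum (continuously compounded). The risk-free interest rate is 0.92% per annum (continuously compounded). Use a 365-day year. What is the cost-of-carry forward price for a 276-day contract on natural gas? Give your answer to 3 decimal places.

Net carry = r + u − y = 0.0092 + 0.0307 − 0.0705 = -0.0306
F = S·e^((r+u−y)T) = 5.408 · e^(-0.0306 × 276/365) = 5.408 · e^-0.023139
= 5.408 × 0.977127 = £5.284 per MMBtu

£5.284 per MMBtu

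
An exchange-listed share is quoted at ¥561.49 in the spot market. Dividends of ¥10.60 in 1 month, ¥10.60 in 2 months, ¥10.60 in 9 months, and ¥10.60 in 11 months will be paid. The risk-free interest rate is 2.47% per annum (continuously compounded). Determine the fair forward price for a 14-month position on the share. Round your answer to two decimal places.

PV(dividends) I = 10.60·e^(−0.0247·1/12) + 10.60·e^(−0.0247·2/12) + 10.60·e^(−0.0247·9/12) + 10.60·e^(−0.0247·11/12)
I = 10.5782 + 10.5565 + 10.4054 + 10.3627 = 41.9028
F = (S − I)·e^(rT) = (561.49 − 41.9028) · e^(0.0247·14/12)
= 519.5872 · e^0.028817 = 519.5872 × 1.029236 = ¥534.78

¥534.78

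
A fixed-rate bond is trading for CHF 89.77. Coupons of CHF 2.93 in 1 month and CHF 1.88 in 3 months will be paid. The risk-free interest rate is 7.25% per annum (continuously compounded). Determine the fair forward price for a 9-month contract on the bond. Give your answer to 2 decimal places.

CHF 89.76

PV(coupons) I = 2.93·e^(−0.0725·1/12) + 1.88·e^(−0.0725·3/12)
I = 2.9124 + 1.8462 = 4.7586
F = (S − I)·e^(rT) = (89.77 − 4.7586) · e^(0.0725·9/12)
= 85.0114 · e^0.054375 = 85.0114 × 1.055880 = CHF 89.76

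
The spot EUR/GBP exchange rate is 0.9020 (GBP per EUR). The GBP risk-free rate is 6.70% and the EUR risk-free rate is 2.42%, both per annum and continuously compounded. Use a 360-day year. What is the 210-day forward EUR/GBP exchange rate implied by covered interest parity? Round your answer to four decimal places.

F = S·e^((r_GBP − r_EUR)T) = 0.9020 · e^((0.0670 − 0.0242) × 210/360)
= 0.9020 · e^0.024967 = 0.9020 × 1.025281
F = 0.9248 GBP per EUR

0.9248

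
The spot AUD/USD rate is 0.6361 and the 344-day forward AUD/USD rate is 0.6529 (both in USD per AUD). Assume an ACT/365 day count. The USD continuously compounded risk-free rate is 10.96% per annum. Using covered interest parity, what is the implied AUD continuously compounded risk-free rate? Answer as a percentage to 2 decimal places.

8.19%

F = S·e^((r_USD − r_AUD)T) ⇒ r_AUD = r_USD − ln(F/S)/T
ln(0.6529/0.6361) = 0.026068; /(344/365) = 0.027659
r_AUD = 0.1096 − 0.027659 = 0.081941
r_AUD = 8.19%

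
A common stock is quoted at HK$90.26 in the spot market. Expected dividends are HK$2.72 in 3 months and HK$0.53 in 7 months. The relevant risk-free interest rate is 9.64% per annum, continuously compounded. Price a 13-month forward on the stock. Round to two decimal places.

PV(dividends) I = 2.72·e^(−0.0964·3/12) + 0.53·e^(−0.0964·7/12)
I = 2.6552 + 0.5010 = 3.1562
F = (S − I)·e^(rT) = (90.26 − 3.1562) · e^(0.0964·13/12)
= 87.1038 · e^0.104433 = 87.1038 × 1.110081 = HK$96.69

HK$96.69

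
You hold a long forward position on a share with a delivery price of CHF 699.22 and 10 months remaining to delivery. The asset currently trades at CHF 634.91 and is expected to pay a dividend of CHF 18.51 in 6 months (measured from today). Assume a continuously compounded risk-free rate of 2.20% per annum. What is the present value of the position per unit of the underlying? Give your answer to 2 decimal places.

PV(remaining dividends) I = 18.51·e^(−0.0220·6/12) = 18.3075
Current forward F = (S − I)·e^(rT) = (634.91 − 18.3075)·e^(0.0220·10/12) = 616.6025 × 1.018502 = 628.0109
Value (long) = (F − K)·e^(−rT) = (628.0109 − 699.22) × 0.981834 = -69.9155
Value = -CHF 69.92

-CHF 69.92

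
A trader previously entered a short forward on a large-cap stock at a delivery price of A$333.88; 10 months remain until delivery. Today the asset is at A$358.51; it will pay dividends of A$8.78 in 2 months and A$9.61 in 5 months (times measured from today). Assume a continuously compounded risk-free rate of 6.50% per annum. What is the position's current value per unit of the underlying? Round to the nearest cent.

-A$24.20

PV(remaining dividends) I = 8.78·e^(−0.0650·2/12) + 9.61·e^(−0.0650·5/12) = 18.0386
Current forward F = (S − I)·e^(rT) = (358.51 − 18.0386)·e^(0.0650·10/12) = 340.4714 × 1.055661 = 359.4224
Value (long) = (F − K)·e^(−rT) = (359.4224 − 333.88) × 0.947274 = 24.1957
Short position value = −(long value) = -A$24.20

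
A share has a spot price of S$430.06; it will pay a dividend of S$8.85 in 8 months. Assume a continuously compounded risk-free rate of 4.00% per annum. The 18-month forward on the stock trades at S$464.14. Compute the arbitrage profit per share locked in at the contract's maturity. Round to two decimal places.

PV(dividends) I = 8.85·e^(−0.0400·8/12) = 8.6171
Fair forward F* = (S − I)·e^(rT) = (430.06 − 8.6171)·e^0.060000 = 421.4429 × 1.061837 = 447.5037
Market S$464.14 > fair 447.5037: forward overpriced → cash-and-carry (borrow at r, buy the stock and collect the dividends, short the forward).
Profit at T = |F_mkt − F*| = |464.14 − 447.5037| = S$16.64 per share

S$16.64 per share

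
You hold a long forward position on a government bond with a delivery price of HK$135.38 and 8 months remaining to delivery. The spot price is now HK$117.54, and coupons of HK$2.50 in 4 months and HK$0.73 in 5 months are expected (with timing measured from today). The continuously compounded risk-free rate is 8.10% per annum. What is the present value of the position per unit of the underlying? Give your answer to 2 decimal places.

PV(remaining coupons) I = 2.50·e^(−0.0810·4/12) + 0.73·e^(−0.0810·5/12) = 3.1392
Current forward F = (S − I)·e^(rT) = (117.54 − 3.1392)·e^(0.0810·8/12) = 114.4008 × 1.055485 = 120.7483
Value (long) = (F − K)·e^(−rT) = (120.7483 − 135.38) × 0.947432 = -13.8625
Value = -HK$13.86

-HK$13.86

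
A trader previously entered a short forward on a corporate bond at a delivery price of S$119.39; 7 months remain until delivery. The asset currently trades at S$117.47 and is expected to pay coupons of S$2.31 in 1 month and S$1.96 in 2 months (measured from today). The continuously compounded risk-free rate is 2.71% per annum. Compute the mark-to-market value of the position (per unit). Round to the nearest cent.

S$4.30

PV(remaining coupons) I = 2.31·e^(−0.0271·1/12) + 1.96·e^(−0.0271·2/12) = 4.2560
Current forward F = (S − I)·e^(rT) = (117.47 − 4.2560)·e^(0.0271·7/12) = 113.2140 × 1.015934 = 115.0180
Value (long) = (F − K)·e^(−rT) = (115.0180 − 119.39) × 0.984316 = -4.3034
Short position value = −(long value) = S$4.30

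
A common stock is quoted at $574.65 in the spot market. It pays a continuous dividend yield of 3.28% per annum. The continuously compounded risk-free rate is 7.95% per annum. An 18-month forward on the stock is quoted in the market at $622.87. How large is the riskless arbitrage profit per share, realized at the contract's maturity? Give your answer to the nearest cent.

Fair forward: F* = S·e^(carry·T), with carry = (r − q) = 0.0795 − 0.0328 = 0.0467
F* = 574.65 · e^(0.0467 × 18/12) = 574.65 · e^0.070050 = 574.65 × 1.072562 = $616.3478
Market $622.87 > fair $616.3478: forward overpriced → cash-and-carry (buy spot, short the forward).
At maturity, profit = |F_mkt − F*| = |622.87 − 616.3478| = $6.52 per share

$6.52 per share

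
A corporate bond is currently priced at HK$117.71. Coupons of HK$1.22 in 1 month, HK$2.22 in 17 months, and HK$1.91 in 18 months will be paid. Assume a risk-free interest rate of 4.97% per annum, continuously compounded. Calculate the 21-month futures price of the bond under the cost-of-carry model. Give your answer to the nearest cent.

PV(coupons) I = 1.22·e^(−0.0497·1/12) + 2.22·e^(−0.0497·17/12) + 1.91·e^(−0.0497·18/12)
I = 1.2150 + 2.0691 + 1.7728 = 5.0569
F = (S − I)·e^(rT) = (117.71 − 5.0569) · e^(0.0497·21/12)
= 112.6531 · e^0.086975 = 112.6531 × 1.090869 = HK$122.89

HK$122.89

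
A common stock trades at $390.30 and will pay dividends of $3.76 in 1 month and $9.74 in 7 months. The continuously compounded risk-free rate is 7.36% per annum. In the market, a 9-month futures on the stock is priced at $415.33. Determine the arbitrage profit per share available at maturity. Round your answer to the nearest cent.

$16.69 per share

PV(dividends) I = 3.76·e^(−0.0736·1/12) + 9.74·e^(−0.0736·7/12) = 13.0677
Fair futures F* = (S − I)·e^(rT) = (390.30 − 13.0677)·e^0.055200 = 377.2323 × 1.056752 = 398.6410
Market $415.33 > fair 398.6410: forward overpriced → cash-and-carry (borrow at r, buy the stock and collect the dividends, short the forward).
Profit at T = |F_mkt − F*| = |415.33 − 398.6410| = $16.69 per share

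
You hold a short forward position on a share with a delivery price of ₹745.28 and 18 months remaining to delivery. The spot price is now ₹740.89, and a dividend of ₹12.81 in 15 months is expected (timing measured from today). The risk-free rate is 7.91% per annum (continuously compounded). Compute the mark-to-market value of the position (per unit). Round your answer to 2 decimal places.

-₹67.39

PV(remaining dividends) I = 12.81·e^(−0.0791·15/12) = 11.6040
Current forward F = (S − I)·e^(rT) = (740.89 − 11.6040)·e^(0.0791·18/12) = 729.2860 × 1.125976 = 821.1585
Value (long) = (F − K)·e^(−rT) = (821.1585 − 745.28) × 0.888119 = 67.3891
Short position value = −(long value) = -₹67.39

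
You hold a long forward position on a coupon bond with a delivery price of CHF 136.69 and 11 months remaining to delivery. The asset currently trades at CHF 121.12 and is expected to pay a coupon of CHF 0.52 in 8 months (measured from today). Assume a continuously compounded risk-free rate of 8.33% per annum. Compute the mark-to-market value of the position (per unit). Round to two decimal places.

PV(remaining coupons) I = 0.52·e^(−0.0833·8/12) = 0.4919
Current forward F = (S − I)·e^(rT) = (121.12 − 0.4919)·e^(0.0833·11/12) = 120.6281 × 1.079349 = 130.1998
Value (long) = (F − K)·e^(−rT) = (130.1998 − 136.69) × 0.926484 = -6.0131
Value = -CHF 6.01

-CHF 6.01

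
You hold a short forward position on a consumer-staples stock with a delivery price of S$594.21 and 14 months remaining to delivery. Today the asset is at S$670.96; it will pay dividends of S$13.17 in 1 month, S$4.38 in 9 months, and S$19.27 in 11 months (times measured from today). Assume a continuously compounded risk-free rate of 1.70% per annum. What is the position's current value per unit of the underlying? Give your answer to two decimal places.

PV(remaining dividends) I = 13.17·e^(−0.0170·1/12) + 4.38·e^(−0.0170·9/12) + 19.27·e^(−0.0170·11/12) = 36.4479
Current forward F = (S − I)·e^(rT) = (670.96 − 36.4479)·e^(0.0170·14/12) = 634.5121 × 1.020031 = 647.2220
Value (long) = (F − K)·e^(−rT) = (647.2220 − 594.21) × 0.980362 = 51.9710
Short position value = −(long value) = -S$51.97

-S$51.97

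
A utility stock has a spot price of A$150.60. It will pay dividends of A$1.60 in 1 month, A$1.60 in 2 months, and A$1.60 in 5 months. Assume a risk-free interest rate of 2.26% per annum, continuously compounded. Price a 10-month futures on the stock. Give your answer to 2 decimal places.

PV(dividends) I = 1.60·e^(−0.0226·1/12) + 1.60·e^(−0.0226·2/12) + 1.60·e^(−0.0226·5/12)
I = 1.5970 + 1.5940 + 1.5850 = 4.7760
F = (S − I)·e^(rT) = (150.60 − 4.7760) · e^(0.0226·10/12)
= 145.8240 · e^0.018833 = 145.8240 × 1.019011 = A$148.60

A$148.60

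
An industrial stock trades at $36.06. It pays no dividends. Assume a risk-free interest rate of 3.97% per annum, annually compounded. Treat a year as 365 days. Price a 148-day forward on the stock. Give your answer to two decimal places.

$36.63

F = S · (1+r)^T
= 36.06 × 1.015911
F = $36.63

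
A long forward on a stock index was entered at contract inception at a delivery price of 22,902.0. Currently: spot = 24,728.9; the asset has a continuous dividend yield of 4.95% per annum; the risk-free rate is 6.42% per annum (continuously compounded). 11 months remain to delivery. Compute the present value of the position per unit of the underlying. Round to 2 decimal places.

Current fair forward for the remaining 11 months: F = S·e^((r − q)·T), (r − q) = 0.0642 − 0.0495 = 0.0147
F = 24728.9 · e^(0.0147 × 11/12) = 24728.9 × 1.01356620 = 25064.3772
Value of long forward = (F − K)·e^(−rT) = (25064.3772 − 22902.0) · e^(−0.0642·11/12)
= 2162.3772 × 0.94284819 = 2038.79

2038.79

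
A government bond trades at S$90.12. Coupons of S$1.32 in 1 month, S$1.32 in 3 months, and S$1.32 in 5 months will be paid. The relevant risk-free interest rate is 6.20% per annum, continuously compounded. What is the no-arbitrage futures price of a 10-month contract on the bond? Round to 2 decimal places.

PV(coupons) I = 1.32·e^(−0.0620·1/12) + 1.32·e^(−0.0620·3/12) + 1.32·e^(−0.0620·5/12)
I = 1.3132 + 1.2997 + 1.2863 = 3.8992
F = (S − I)·e^(rT) = (90.12 − 3.8992) · e^(0.0620·10/12)
= 86.2208 · e^0.051667 = 86.2208 × 1.053025 = S$90.79

S$90.79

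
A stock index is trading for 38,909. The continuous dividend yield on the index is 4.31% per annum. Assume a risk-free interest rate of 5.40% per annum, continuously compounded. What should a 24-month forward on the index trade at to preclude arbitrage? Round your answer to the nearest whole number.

39,767

F = S·e^((r − q)T) = 38909 · e^((0.0540 − 0.0431) × 24/12)
= 38909 · e^0.021800 = 38909 × 1.022039
F = 39,767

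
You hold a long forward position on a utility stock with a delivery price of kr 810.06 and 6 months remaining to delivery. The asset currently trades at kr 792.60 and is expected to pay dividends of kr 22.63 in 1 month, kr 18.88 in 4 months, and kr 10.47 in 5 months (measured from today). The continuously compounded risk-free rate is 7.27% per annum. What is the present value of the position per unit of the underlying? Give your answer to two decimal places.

-kr 39.62

PV(remaining dividends) I = 22.63·e^(−0.0727·1/12) + 18.88·e^(−0.0727·4/12) + 10.47·e^(−0.0727·5/12) = 51.0789
Current forward F = (S − I)·e^(rT) = (792.60 − 51.0789)·e^(0.0727·6/12) = 741.5211 × 1.037019 = 768.9715
Value (long) = (F − K)·e^(−rT) = (768.9715 − 810.06) × 0.964303 = -39.6218
Value = -kr 39.62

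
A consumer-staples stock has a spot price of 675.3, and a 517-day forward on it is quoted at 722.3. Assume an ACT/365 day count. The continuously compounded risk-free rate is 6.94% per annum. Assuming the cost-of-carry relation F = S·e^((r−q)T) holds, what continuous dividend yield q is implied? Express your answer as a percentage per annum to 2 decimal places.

2.19%

From F = S·e^((r−q)T): (r − q) = ln(F/S)/T
ln(722.3/675.3) = ln(1.069599) = 0.067284
(r − q) = 0.067284 / (517/365) = 0.047502
q = r − ln(F/S)/T = 0.0694 − 0.047502 = 0.021898
q = 2.19%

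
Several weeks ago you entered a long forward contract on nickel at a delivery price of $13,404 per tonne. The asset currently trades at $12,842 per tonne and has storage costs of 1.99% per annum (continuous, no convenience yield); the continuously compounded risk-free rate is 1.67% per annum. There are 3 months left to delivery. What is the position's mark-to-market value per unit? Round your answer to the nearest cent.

-$442.11 per tonne

Current fair forward for the remaining 3 months: F = S·e^((r + u)·T), (r + u) = 0.0167 + 0.0199 = 0.0366
F = 12842 · e^(0.0366 × 3/12) = 12842 × 1.00919199 = 12960.0435
Value of long forward = (F − K)·e^(−rT) = (12960.0435 − 13404) · e^(−0.0167·3/12)
= -443.9565 × 0.99583370 = -442.11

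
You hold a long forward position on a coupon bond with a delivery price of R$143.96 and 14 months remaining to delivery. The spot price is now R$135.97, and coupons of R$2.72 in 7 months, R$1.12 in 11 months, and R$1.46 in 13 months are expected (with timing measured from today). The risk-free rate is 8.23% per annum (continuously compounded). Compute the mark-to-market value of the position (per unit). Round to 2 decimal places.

R$0.22

PV(remaining coupons) I = 2.72·e^(−0.0823·7/12) + 1.12·e^(−0.0823·11/12) + 1.46·e^(−0.0823·13/12) = 4.9666
Current forward F = (S − I)·e^(rT) = (135.97 − 4.9666)·e^(0.0823·14/12) = 131.0034 × 1.100777 = 144.2055
Value (long) = (F − K)·e^(−rT) = (144.2055 − 143.96) × 0.908449 = 0.2230
Value = R$0.22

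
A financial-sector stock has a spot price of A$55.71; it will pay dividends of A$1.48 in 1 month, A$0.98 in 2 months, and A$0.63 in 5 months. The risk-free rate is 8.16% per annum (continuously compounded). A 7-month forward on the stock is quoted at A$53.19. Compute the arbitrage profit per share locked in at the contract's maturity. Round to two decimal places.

A$2.04 per share

PV(dividends) I = 1.48·e^(−0.0816·1/12) + 0.98·e^(−0.0816·2/12) + 0.63·e^(−0.0816·5/12) = 3.0457
Fair forward F* = (S − I)·e^(rT) = (55.71 − 3.0457)·e^0.047600 = 52.6643 × 1.048751 = 55.2317
Market A$53.19 < fair 55.2317: forward underpriced → reverse cash-and-carry (short the stock, invest proceeds at r, pay the dividends, go long the forward).
Profit at T = |F_mkt − F*| = |53.19 − 55.2317| = A$2.04 per share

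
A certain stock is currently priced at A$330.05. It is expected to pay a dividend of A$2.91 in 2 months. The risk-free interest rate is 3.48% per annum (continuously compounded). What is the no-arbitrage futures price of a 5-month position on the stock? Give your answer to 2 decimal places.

PV(dividends) I = 2.91·e^(−0.0348·2/12)
I = 2.8932
F = (S − I)·e^(rT) = (330.05 − 2.8932) · e^(0.0348·5/12)
= 327.1568 · e^0.014500 = 327.1568 × 1.014606 = A$331.94

A$331.94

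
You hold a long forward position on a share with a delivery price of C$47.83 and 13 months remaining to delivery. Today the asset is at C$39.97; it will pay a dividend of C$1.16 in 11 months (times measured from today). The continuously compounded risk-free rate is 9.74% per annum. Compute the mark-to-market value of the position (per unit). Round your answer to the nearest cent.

PV(remaining dividends) I = 1.16·e^(−0.0974·11/12) = 1.0609
Current forward F = (S − I)·e^(rT) = (39.97 − 1.0609)·e^(0.0974·13/12) = 38.9091 × 1.111285 = 43.2391
Value (long) = (F − K)·e^(−rT) = (43.2391 − 47.83) × 0.899859 = -4.1312
Value = -C$4.13

-C$4.13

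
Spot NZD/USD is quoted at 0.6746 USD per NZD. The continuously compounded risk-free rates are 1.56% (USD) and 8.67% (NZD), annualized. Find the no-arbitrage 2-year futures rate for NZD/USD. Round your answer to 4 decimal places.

0.5852

F = S·e^((r_USD − r_NZD)T) = 0.6746 · e^((0.0156 − 0.0867) × 2)
= 0.6746 · e^-0.142200 = 0.6746 × 0.867448
F = 0.5852 USD per NZD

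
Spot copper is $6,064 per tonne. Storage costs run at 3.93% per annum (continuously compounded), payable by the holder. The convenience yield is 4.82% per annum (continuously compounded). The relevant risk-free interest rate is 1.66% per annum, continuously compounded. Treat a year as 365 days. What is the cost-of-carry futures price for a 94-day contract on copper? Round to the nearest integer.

$6,076 per tonne

Net carry = r + u − y = 0.0166 + 0.0393 − 0.0482 = 0.0077
F = S·e^((r+u−y)T) = 6064 · e^(0.0077 × 94/365) = 6064 · e^0.001983
= 6064 × 1.001985 = $6,076 per tonne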